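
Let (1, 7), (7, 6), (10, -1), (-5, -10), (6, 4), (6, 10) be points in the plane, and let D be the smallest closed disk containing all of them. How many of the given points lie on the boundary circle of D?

The farthest pair is (-5, -10)–(6, 10) with squared distance 521. The circle on this segment as diameter has centre (0.5, 0) and r² = 521/4 = 130.25.
Check (1, 7): distance² to centre = 49.25 ≤ 130.25, so it lies inside.
All remaining points lie in this disk, and no smaller disk contains both endpoints, so this is the minimum enclosing circle.
The points at distance exactly r from the centre are (-5, -10), (6, 10) — 2 points.

2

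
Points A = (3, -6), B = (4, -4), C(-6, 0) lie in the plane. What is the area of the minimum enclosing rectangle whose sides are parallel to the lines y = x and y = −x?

In coordinates u = x + y, v = x − y the rectangle is axis-aligned; the map (x,y)→(u,v) scales areas by 2.
u-values: -3, 0, -6; range = 0 − (-6) = 6.
v-values: 9, 8, -6; range = 9 − (-6) = 15.
Area = (6 × 15) / 2 = 45.

45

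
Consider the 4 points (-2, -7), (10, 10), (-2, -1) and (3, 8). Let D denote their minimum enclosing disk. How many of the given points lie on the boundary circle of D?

By Welzl's lemma the MEC is supported by two points (diametrically opposite) or three points (on a circumcircle).
The farthest pair is (-2, -7)–(10, 10) with squared distance 433. The circle on this segment as diameter has centre (4, 1.5) and r² = 433/4 = 108.25.
Check (-2, -1): distance² to centre = 42.25 ≤ 108.25, so it lies inside.
All remaining points lie in this disk, and no smaller disk contains both endpoints, so this is the minimum enclosing circle.
The points at distance exactly r from the centre are (-2, -7), (10, 10) — 2 points.

2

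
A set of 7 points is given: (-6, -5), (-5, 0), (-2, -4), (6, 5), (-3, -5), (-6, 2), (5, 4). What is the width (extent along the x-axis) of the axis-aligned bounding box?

max x = 6, min x = -6, so width = 12.

12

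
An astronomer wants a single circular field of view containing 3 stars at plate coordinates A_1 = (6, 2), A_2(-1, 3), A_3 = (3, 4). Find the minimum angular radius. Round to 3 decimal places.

Side lengths²: A_1A_2² = 50, A_1A_3² = 13, A_2A_3² = 17.
Since A_1A_2² = 50 ≥ 17 + 13 = 30, the angle opposite A_1A_2 is not acute, so the smallest enclosing circle has A_1A_2 as diameter.
Centre = midpoint of A_1A_2 = (2.5, 2.5), r² = 50/4 = 12.5.
r = √(12.5) ≈ 3.536.

3.536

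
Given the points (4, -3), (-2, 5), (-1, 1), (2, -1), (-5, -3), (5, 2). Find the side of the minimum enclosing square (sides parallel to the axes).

The bounding box has width 10 and height 8.
An axis-aligned square enclosing the set must have side ≥ max(width, height).
So the minimum side is max(10, 8) = 10.

10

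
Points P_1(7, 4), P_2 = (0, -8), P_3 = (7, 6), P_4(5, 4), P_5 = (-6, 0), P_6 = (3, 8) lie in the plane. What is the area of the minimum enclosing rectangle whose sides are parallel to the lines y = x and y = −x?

147

In coordinates u = x + y, v = x − y the rectangle is axis-aligned; the map (x,y)→(u,v) scales areas by 2.
u-values: 11, -8, 13, 9, -6, 11; range = 13 − (-8) = 21.
v-values: 3, 8, 1, 1, -6, -5; range = 8 − (-6) = 14.
Area = (21 × 14) / 2 = 147.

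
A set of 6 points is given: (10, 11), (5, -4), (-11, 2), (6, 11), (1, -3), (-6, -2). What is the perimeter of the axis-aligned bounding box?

72

Width = max x − min x = 10 − (-11) = 21.
Height = max y − min y = 11 − (-4) = 15.
Perimeter = 2(21 + 15) = 72.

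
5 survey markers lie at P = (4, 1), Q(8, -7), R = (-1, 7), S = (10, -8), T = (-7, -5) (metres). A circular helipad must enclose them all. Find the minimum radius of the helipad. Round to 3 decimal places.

A smallest enclosing disk is always determined by at most three of the input points on its boundary.
The minimum enclosing circle is determined by three boundary points: R, S, T.
Their circumcentre is (84/37, -79/37) with r² = 128885/1369.
The farthest remaining point Q is at distance² 77344/1369 ≤ 128885/1369.
r = √(128885/1369) ≈ 9.703.

9.703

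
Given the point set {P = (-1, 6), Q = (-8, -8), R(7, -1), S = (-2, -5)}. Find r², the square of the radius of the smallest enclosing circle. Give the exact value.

77405/1058

By Welzl's lemma the MEC is supported by two points (diametrically opposite) or three points (on a circumcircle).
The minimum enclosing circle is determined by three boundary points: P, Q, R.
Their circumcentre is (-65/46, -117/46) with r² = 77405/1058.
The farthest remaining point S is at distance² 6749/1058 ≤ 77405/1058.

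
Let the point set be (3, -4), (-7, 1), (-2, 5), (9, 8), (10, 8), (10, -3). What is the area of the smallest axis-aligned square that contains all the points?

The bounding box has width 17 and height 12.
An axis-aligned square enclosing the set must have side ≥ max(width, height).
So the minimum side is max(17, 12) = 17.
Area = 17² = 289.

289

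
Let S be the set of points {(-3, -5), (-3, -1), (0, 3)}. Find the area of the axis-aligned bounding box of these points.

x ranges over [-3, 0], width 3.
y ranges over [-5, 3], height 8.
Area = 3 × 8 = 24.

24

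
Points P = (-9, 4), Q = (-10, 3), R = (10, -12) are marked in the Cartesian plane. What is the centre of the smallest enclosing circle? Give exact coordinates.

Side lengths²: PQ² = 2, PR² = 617, QR² = 625.
Since QR² = 625 ≥ 617 + 2 = 619, the angle opposite QR is not acute, so the smallest enclosing circle has QR as diameter.
Centre = midpoint of QR = (0, -4.5), r² = 625/4 = 156.25.
Centre = (0, -4.5).

(0, -4.5)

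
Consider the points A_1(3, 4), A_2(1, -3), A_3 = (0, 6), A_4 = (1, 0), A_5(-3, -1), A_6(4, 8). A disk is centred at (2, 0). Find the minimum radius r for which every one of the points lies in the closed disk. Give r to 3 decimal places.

8.246

The required radius is the distance from (2, 0) to the farthest point.
Squared distances: 17, 10, 40, 1, 26, 68.
Maximum is 68, attained at A_6.
r = √68 ≈ 8.246.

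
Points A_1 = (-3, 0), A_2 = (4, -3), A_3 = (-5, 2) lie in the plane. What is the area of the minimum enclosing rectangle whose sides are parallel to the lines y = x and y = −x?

28

In coordinates u = x + y, v = x − y the rectangle is axis-aligned; the map (x,y)→(u,v) scales areas by 2.
u-values: -3, 1, -3; range = 1 − (-3) = 4.
v-values: -3, 7, -7; range = 7 − (-7) = 14.
Area = (4 × 14) / 2 = 28.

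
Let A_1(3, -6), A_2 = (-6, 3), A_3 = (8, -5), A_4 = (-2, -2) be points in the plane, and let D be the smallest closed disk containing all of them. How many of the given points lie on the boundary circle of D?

A smallest enclosing disk is always determined by at most three of the input points on its boundary.
The farthest pair is A_2–A_3 with squared distance 260. The circle on this segment as diameter has centre (1, -1) and r² = 260/4 = 65.
Check A_1: distance² to centre = 29 ≤ 65, so it lies inside.
All remaining points lie in this disk, and no smaller disk contains both endpoints, so this is the minimum enclosing circle.
The points at distance exactly r from the centre are A_2, A_3 — 2 points.

2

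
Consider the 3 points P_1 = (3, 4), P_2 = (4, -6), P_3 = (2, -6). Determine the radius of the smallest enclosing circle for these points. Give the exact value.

Side lengths²: P_1P_2² = 101, P_1P_3² = 101, P_2P_3² = 4.
Since P_1P_3² = 101 < 101 + 4 = 105, the triangle is acute, so the smallest enclosing circle is the circumcircle.
Circumcentre = (3, -1.05), r² = 25.5025.
r = √(25.5025) = 5.05.

5.05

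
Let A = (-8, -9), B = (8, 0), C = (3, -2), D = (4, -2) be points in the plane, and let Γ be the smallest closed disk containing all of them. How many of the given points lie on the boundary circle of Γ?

2

By Welzl's lemma the MEC is supported by two points (diametrically opposite) or three points (on a circumcircle).
The farthest pair is A–B with squared distance 337. The circle on this segment as diameter has centre (0, -4.5) and r² = 337/4 = 84.25.
Check C: distance² to centre = 15.25 ≤ 84.25, so it lies inside.
All remaining points lie in this disk, and no smaller disk contains both endpoints, so this is the minimum enclosing circle.
The points at distance exactly r from the centre are A, B — 2 points.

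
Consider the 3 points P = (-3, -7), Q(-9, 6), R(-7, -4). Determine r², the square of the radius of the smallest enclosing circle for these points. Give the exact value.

51.25

Side lengths²: PQ² = 205, PR² = 25, QR² = 104.
Since PQ² = 205 ≥ 104 + 25 = 129, the angle opposite PQ is not acute, so the smallest enclosing circle has PQ as diameter.
Centre = midpoint of PQ = (-6, -0.5), r² = 205/4 = 51.25.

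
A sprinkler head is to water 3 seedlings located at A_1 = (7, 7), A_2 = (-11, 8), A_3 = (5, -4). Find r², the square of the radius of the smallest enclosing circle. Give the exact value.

Side lengths²: A_1A_2² = 325, A_1A_3² = 125, A_2A_3² = 400.
Since A_2A_3² = 400 < 325 + 125 = 450, the triangle is acute, so the smallest enclosing circle is the circumcircle.
Circumcentre = (-2.25, 3), r² = 101.5625.

101.5625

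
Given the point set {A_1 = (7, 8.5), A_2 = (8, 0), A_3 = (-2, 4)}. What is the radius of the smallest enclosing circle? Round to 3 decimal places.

5.726

Side lengths²: A_1A_2² = 73.25, A_1A_3² = 101.25, A_2A_3² = 116.
Since A_2A_3² = 116 < 101.25 + 73.25 = 174.5, the triangle is acute, so the smallest enclosing circle is the circumcircle.
Circumcentre = (67/18, 137/36), r² = 42485/1296.
r = √(42485/1296) ≈ 5.726.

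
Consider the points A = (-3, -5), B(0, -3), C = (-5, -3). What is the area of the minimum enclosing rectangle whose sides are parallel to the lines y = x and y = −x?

In coordinates u = x + y, v = x − y the rectangle is axis-aligned; the map (x,y)→(u,v) scales areas by 2.
u-values: -8, -3, -8; range = -3 − (-8) = 5.
v-values: 2, 3, -2; range = 3 − (-2) = 5.
Area = (5 × 5) / 2 = 12.5.

12.5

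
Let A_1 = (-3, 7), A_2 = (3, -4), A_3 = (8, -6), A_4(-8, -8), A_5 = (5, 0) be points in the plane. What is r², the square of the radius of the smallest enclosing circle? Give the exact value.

47125/529

The minimum enclosing circle of a finite set is fixed by two of the points (as a diameter) or three (as a circumcircle).
The minimum enclosing circle is determined by three boundary points: A_1, A_3, A_4.
Their circumcentre is (-14/23, -49/23) with r² = 47125/529.
The farthest remaining point A_5 is at distance² 19042/529 ≤ 47125/529.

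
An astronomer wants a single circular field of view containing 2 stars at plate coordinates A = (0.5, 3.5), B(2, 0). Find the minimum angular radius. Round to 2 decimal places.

The smallest circle enclosing two points has them as diameter endpoints.
Centre = midpoint = (1.25, 1.75); r² = |AB|²/4 = 14.5/4 = 3.625.
r = √(3.625) ≈ 1.90.

1.90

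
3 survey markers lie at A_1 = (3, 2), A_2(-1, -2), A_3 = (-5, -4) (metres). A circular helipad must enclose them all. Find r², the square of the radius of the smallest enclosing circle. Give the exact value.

25

Side lengths²: A_1A_2² = 32, A_1A_3² = 100, A_2A_3² = 20.
Since A_1A_3² = 100 ≥ 32 + 20 = 52, the angle opposite A_1A_3 is not acute, so the smallest enclosing circle has A_1A_3 as diameter.
Centre = midpoint of A_1A_3 = (-1, -1), r² = 100/4 = 25.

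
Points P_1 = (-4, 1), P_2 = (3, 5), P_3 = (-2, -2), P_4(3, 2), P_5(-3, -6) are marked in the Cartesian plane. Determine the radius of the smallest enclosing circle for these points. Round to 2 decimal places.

6.26

By Welzl's lemma the MEC is supported by two points (diametrically opposite) or three points (on a circumcircle).
The farthest pair is P_2–P_5 with squared distance 157. The circle on this segment as diameter has centre (0, -0.5) and r² = 157/4 = 39.25.
Check P_1: distance² to centre = 18.25 ≤ 39.25, so it lies inside.
All remaining points lie in this disk, and no smaller disk contains both endpoints, so this is the minimum enclosing circle.
r = √(39.25) ≈ 6.26.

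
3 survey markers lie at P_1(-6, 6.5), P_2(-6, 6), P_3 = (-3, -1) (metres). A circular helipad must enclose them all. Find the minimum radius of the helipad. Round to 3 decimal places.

4.039

Side lengths²: P_1P_2² = 0.25, P_1P_3² = 65.25, P_2P_3² = 58.
Since P_1P_3² = 65.25 ≥ 58 + 0.25 = 58.25, the angle opposite P_1P_3 is not acute, so the smallest enclosing circle has P_1P_3 as diameter.
Centre = midpoint of P_1P_3 = (-4.5, 2.75), r² = 65.25/4 = 16.3125.
r = √(16.3125) ≈ 4.039.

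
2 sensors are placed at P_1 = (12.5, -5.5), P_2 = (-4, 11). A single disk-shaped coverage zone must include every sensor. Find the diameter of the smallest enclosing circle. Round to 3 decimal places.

23.335

The smallest circle enclosing two points has them as diameter endpoints.
Centre = midpoint = (4.25, 2.75); r² = |P_1P_2|²/4 = 544.5/4 = 136.125.
Diameter = 2r = 2√(136.125) ≈ 23.335.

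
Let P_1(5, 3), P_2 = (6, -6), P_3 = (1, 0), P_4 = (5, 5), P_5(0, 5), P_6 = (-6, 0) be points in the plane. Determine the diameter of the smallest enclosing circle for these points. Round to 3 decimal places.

14.211

By Welzl's lemma the MEC is supported by two points (diametrically opposite) or three points (on a circumcircle).
The minimum enclosing circle is determined by three boundary points: P_2, P_4, P_6.
Their circumcentre is (22/21, -19/21) with r² = 22265/441.
The farthest remaining point P_5 is at distance² 15860/441 ≤ 22265/441.
Diameter = 2r = 2√(22265/441) ≈ 14.211.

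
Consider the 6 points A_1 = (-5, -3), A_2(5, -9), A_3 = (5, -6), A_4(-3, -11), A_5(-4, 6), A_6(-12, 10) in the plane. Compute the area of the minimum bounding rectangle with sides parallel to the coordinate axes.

x ranges over [-12, 5], width 17.
y ranges over [-11, 10], height 21.
Area = 17 × 21 = 357.

357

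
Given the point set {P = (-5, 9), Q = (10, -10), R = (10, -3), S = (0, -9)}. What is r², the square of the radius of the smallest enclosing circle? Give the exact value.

The minimum enclosing circle of a finite set is fixed by two of the points (as a diameter) or three (as a circumcircle).
The farthest pair is P–Q with squared distance 586. The circle on this segment as diameter has centre (2.5, -0.5) and r² = 586/4 = 146.5.
Check R: distance² to centre = 62.5 ≤ 146.5, so it lies inside.
All remaining points lie in this disk, and no smaller disk contains both endpoints, so this is the minimum enclosing circle.

146.5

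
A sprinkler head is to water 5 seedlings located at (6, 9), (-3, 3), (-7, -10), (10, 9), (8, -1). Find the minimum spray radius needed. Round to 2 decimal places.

By Welzl's lemma the MEC is supported by two points (diametrically opposite) or three points (on a circumcircle).
The farthest pair is (-7, -10)–(10, 9) with squared distance 650. The circle on this segment as diameter has centre (1.5, -0.5) and r² = 650/4 = 162.5.
Check (6, 9): distance² to centre = 110.5 ≤ 162.5, so it lies inside.
All remaining points lie in this disk, and no smaller disk contains both endpoints, so this is the minimum enclosing circle.
r = √(162.5) ≈ 12.75.

12.75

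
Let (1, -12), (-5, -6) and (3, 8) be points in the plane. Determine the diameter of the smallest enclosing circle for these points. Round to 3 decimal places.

Call the three points A, B, C in the order given.
Side lengths²: AB² = 72, AC² = 404, BC² = 260.
Since AC² = 404 ≥ 260 + 72 = 332, the angle opposite AC is not acute, so the smallest enclosing circle has AC as diameter.
Centre = midpoint of AC = (2, -2), r² = 404/4 = 101.
Diameter = 2r = 2√101 ≈ 20.100.

20.100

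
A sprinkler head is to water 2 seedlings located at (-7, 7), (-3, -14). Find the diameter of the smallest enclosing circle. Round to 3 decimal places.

The smallest circle enclosing two points has them as diameter endpoints.
Centre = midpoint = (-5, -3.5); r² = |(-7, 7)−(-3, -14)|²/4 = 457/4 = 114.25.
Diameter = 2r = 2√(114.25) ≈ 21.378.

21.378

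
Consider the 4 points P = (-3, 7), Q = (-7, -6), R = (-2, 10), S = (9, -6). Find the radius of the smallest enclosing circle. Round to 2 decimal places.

The minimum enclosing circle of a finite set is fixed by two of the points (as a diameter) or three (as a circumcircle).
The minimum enclosing circle is determined by three boundary points: Q, R, S.
Their circumcentre is (1, 0.28125) with r² = 103.4541015625.
The farthest remaining point P is at distance² 61.1416015625 ≤ 103.4541015625.
r = √(103.4541015625) ≈ 10.17.

10.17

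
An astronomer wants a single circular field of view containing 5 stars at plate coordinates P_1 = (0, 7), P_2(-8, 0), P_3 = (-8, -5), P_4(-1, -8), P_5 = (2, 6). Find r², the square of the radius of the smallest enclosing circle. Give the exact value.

42601/729

The minimum enclosing circle is determined by three boundary points: P_1, P_3, P_4.
Their circumcentre is (-17/9, -11/27) with r² = 42601/729.
The farthest remaining point P_5 is at distance² 40954/729 ≤ 42601/729.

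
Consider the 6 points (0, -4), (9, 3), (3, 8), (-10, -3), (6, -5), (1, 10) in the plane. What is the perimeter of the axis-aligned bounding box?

68

Width = max x − min x = 9 − (-10) = 19.
Height = max y − min y = 10 − (-5) = 15.
Perimeter = 2(19 + 15) = 68.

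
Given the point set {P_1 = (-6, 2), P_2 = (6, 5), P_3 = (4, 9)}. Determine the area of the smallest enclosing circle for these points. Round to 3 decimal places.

122.803

Side lengths²: P_1P_2² = 153, P_1P_3² = 149, P_2P_3² = 20.
Since P_1P_2² = 153 < 149 + 20 = 169, the triangle is acute, so the smallest enclosing circle is the circumcircle.
Circumcentre = (-2/9, 79/18), r² = 12665/324.
Area = π·r² = π·12665/324 ≈ 122.803.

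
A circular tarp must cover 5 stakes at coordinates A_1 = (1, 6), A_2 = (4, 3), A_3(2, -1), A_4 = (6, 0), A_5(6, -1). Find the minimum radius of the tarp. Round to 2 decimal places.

4.30

By Welzl's lemma the MEC is supported by two points (diametrically opposite) or three points (on a circumcircle).
The farthest pair is A_1–A_5 with squared distance 74. The circle on this segment as diameter has centre (3.5, 2.5) and r² = 74/4 = 18.5.
Check A_2: distance² to centre = 0.5 ≤ 18.5, so it lies inside.
All remaining points lie in this disk, and no smaller disk contains both endpoints, so this is the minimum enclosing circle.
r = √(18.5) ≈ 4.30.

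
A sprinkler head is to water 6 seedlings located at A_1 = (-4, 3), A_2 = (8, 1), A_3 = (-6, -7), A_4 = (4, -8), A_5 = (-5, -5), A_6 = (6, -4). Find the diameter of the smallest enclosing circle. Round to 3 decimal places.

16.125

By Welzl's lemma the MEC is supported by two points (diametrically opposite) or three points (on a circumcircle).
The farthest pair is A_2–A_3 with squared distance 260. The circle on this segment as diameter has centre (1, -3) and r² = 260/4 = 65.
Check A_1: distance² to centre = 61 ≤ 65, so it lies inside.
All remaining points lie in this disk, and no smaller disk contains both endpoints, so this is the minimum enclosing circle.
Diameter = 2r = 2√65 ≈ 16.125.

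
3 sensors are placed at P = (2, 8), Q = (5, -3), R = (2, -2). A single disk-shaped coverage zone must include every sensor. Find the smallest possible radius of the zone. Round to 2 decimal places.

Side lengths²: PQ² = 130, PR² = 100, QR² = 10.
Since PQ² = 130 ≥ 100 + 10 = 110, the angle opposite PQ is not acute, so the smallest enclosing circle has PQ as diameter.
Centre = midpoint of PQ = (3.5, 2.5), r² = 130/4 = 32.5.
r = √(32.5) ≈ 5.70.

5.70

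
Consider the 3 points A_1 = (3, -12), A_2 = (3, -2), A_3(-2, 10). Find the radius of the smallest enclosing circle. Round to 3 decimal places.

Side lengths²: A_1A_2² = 100, A_1A_3² = 509, A_2A_3² = 169.
Since A_1A_3² = 509 ≥ 169 + 100 = 269, the angle opposite A_1A_3 is not acute, so the smallest enclosing circle has A_1A_3 as diameter.
Centre = midpoint of A_1A_3 = (0.5, -1), r² = 509/4 = 127.25.
r = √(127.25) ≈ 11.281.

11.281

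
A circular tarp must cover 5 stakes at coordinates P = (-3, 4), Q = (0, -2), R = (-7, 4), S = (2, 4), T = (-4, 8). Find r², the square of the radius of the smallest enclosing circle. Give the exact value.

The minimum enclosing circle of a finite set is fixed by two of the points (as a diameter) or three (as a circumcircle).
The farthest pair is Q–T with squared distance 116. The circle on this segment as diameter has centre (-2, 3) and r² = 116/4 = 29.
Check P: distance² to centre = 2 ≤ 29, so it lies inside.
All remaining points lie in this disk, and no smaller disk contains both endpoints, so this is the minimum enclosing circle.

29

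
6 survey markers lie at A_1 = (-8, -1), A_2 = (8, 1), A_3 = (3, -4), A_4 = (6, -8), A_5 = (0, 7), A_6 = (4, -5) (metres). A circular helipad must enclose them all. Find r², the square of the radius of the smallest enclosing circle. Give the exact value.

72.5

The minimum enclosing circle of a finite set is fixed by two of the points (as a diameter) or three (as a circumcircle).
The minimum enclosing circle is determined by three boundary points: A_1, A_4, A_5.
Their circumcentre is (0.5, -1.5) with r² = 72.5.
The farthest remaining point A_2 is at distance² 62.5 ≤ 72.5.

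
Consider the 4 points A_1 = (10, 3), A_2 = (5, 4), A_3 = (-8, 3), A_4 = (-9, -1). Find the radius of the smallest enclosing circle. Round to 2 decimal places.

9.71

The minimum enclosing circle of a finite set is fixed by two of the points (as a diameter) or three (as a circumcircle).
The farthest pair is A_1–A_4 with squared distance 377. The circle on this segment as diameter has centre (0.5, 1) and r² = 377/4 = 94.25.
Check A_2: distance² to centre = 29.25 ≤ 94.25, so it lies inside.
All remaining points lie in this disk, and no smaller disk contains both endpoints, so this is the minimum enclosing circle.
r = √(94.25) ≈ 9.71.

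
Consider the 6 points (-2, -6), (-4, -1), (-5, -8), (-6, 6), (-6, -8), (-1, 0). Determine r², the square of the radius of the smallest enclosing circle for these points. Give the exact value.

By Welzl's lemma the MEC is supported by two points (diametrically opposite) or three points (on a circumcircle).
The farthest pair is (-5, -8)–(-6, 6) with squared distance 197. The circle on this segment as diameter has centre (-5.5, -1) and r² = 197/4 = 49.25.
Check (-2, -6): distance² to centre = 37.25 ≤ 49.25, so it lies inside.
All remaining points lie in this disk, and no smaller disk contains both endpoints, so this is the minimum enclosing circle.

49.25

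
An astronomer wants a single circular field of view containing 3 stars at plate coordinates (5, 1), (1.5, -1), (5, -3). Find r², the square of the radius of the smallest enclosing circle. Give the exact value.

Call the three points A, B, C in the order given.
Side lengths²: AB² = 16.25, AC² = 16, BC² = 16.25.
Since BC² = 16.25 < 16.25 + 16 = 32.25, the triangle is acute, so the smallest enclosing circle is the circumcircle.
Circumcentre = (107/28, -1), r² = 4225/784.

4225/784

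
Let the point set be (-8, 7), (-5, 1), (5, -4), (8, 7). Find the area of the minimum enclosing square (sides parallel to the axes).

256

The bounding box has width 16 and height 11.
An axis-aligned square enclosing the set must have side ≥ max(width, height).
So the minimum side is max(16, 11) = 16.
Area = 16² = 256.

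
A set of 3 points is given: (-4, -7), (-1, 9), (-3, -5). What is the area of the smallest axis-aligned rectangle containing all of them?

48

x ranges over [-4, -1], width 3.
y ranges over [-7, 9], height 16.
Area = 3 × 16 = 48.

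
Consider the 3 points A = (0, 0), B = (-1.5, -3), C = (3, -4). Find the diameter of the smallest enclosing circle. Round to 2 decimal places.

5.15

Side lengths²: AB² = 11.25, AC² = 25, BC² = 21.25.
Since AC² = 25 < 21.25 + 11.25 = 32.5, the triangle is acute, so the smallest enclosing circle is the circumcircle.
Circumcentre = (1, -2.375), r² = 6.640625.
Diameter = 2r = 2√(6.640625) ≈ 5.15.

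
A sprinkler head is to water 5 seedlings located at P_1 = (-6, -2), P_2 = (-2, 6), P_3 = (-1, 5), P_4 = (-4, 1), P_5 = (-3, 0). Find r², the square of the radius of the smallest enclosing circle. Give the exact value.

The farthest pair is P_1–P_2 with squared distance 80. The circle on this segment as diameter has centre (-4, 2) and r² = 80/4 = 20.
Check P_3: distance² to centre = 18 ≤ 20, so it lies inside.
All remaining points lie in this disk, and no smaller disk contains both endpoints, so this is the minimum enclosing circle.

20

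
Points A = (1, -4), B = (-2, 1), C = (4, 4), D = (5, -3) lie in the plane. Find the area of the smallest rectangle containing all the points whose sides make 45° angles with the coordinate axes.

In coordinates u = x + y, v = x − y the rectangle is axis-aligned; the map (x,y)→(u,v) scales areas by 2.
u-values: -3, -1, 8, 2; range = 8 − (-3) = 11.
v-values: 5, -3, 0, 8; range = 8 − (-3) = 11.
Area = (11 × 11) / 2 = 60.5.

60.5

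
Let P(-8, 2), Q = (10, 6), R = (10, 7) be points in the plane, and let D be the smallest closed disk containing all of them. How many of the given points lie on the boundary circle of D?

2

Side lengths²: PQ² = 340, PR² = 349, QR² = 1.
Since PR² = 349 ≥ 340 + 1 = 341, the angle opposite PR is not acute, so the smallest enclosing circle has PR as diameter.
Centre = midpoint of PR = (1, 4.5), r² = 349/4 = 87.25.
The points at distance exactly r from the centre are P, R — 2 points.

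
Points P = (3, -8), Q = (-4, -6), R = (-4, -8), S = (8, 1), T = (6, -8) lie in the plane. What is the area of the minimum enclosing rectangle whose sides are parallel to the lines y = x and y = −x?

In coordinates u = x + y, v = x − y the rectangle is axis-aligned; the map (x,y)→(u,v) scales areas by 2.
u-values: -5, -10, -12, 9, -2; range = 9 − (-12) = 21.
v-values: 11, 2, 4, 7, 14; range = 14 − 2 = 12.
Area = (21 × 12) / 2 = 126.

126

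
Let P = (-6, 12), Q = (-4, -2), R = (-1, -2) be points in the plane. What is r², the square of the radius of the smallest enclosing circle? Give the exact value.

55.25

Side lengths²: PQ² = 200, PR² = 221, QR² = 9.
Since PR² = 221 ≥ 200 + 9 = 209, the angle opposite PR is not acute, so the smallest enclosing circle has PR as diameter.
Centre = midpoint of PR = (-3.5, 5), r² = 221/4 = 55.25.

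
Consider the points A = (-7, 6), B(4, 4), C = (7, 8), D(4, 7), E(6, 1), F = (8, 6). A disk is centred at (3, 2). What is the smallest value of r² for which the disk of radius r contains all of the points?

116

The required radius is the distance from (3, 2) to the farthest point.
Squared distances: 116, 5, 52, 26, 10, 41.
Maximum is 116, attained at A.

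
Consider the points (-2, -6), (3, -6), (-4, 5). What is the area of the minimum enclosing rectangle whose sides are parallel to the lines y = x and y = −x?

81

In coordinates u = x + y, v = x − y the rectangle is axis-aligned; the map (x,y)→(u,v) scales areas by 2.
u-values: -8, -3, 1; range = 1 − (-8) = 9.
v-values: 4, 9, -9; range = 9 − (-9) = 18.
Area = (9 × 18) / 2 = 81.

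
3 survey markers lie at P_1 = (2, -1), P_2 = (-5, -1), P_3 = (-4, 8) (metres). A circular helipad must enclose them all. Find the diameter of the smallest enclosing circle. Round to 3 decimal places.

10.883

Side lengths²: P_1P_2² = 49, P_1P_3² = 117, P_2P_3² = 82.
Since P_1P_3² = 117 < 82 + 49 = 131, the triangle is acute, so the smallest enclosing circle is the circumcircle.
Circumcentre = (-1.5, 19/6), r² = 533/18.
Diameter = 2r = 2√(533/18) ≈ 10.883.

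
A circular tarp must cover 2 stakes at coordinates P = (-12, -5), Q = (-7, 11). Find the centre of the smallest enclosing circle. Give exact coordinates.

(-9.5, 3)

The smallest circle enclosing two points has them as diameter endpoints.
Centre = midpoint = (-9.5, 3); r² = |PQ|²/4 = 281/4 = 70.25.
Centre = (-9.5, 3).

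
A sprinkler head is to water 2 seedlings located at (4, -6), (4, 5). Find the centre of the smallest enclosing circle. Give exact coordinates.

(4, -0.5)

The smallest circle enclosing two points has them as diameter endpoints.
Centre = midpoint = (4, -0.5); r² = |(4, -6)−(4, 5)|²/4 = 121/4 = 30.25.
Centre = (4, -0.5).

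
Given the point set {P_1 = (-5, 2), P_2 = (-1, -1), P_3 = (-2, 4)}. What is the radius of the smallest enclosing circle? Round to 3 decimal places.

Side lengths²: P_1P_2² = 25, P_1P_3² = 13, P_2P_3² = 26.
Since P_2P_3² = 26 < 25 + 13 = 38, the triangle is acute, so the smallest enclosing circle is the circumcircle.
Circumcentre = (-81/34, 45/34), r² = 4225/578.
r = √(4225/578) ≈ 2.704.

2.704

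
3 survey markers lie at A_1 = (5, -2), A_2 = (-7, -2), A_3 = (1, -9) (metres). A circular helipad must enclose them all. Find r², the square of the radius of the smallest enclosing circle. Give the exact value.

7345/196

Side lengths²: A_1A_2² = 144, A_1A_3² = 65, A_2A_3² = 113.
Since A_1A_2² = 144 < 113 + 65 = 178, the triangle is acute, so the smallest enclosing circle is the circumcircle.
Circumcentre = (-1, -45/14), r² = 7345/196.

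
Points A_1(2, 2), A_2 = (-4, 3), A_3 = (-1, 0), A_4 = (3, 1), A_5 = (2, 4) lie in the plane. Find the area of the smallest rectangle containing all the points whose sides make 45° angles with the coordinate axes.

31.5

In coordinates u = x + y, v = x − y the rectangle is axis-aligned; the map (x,y)→(u,v) scales areas by 2.
u-values: 4, -1, -1, 4, 6; range = 6 − (-1) = 7.
v-values: 0, -7, -1, 2, -2; range = 2 − (-7) = 9.
Area = (7 × 9) / 2 = 31.5.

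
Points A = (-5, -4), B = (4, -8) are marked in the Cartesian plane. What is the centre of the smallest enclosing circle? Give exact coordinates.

(-0.5, -6)

The smallest circle enclosing two points has them as diameter endpoints.
Centre = midpoint = (-0.5, -6); r² = |AB|²/4 = 97/4 = 24.25.
Centre = (-0.5, -6).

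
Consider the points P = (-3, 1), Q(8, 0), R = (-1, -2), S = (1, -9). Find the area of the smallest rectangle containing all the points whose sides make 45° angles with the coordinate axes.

In coordinates u = x + y, v = x − y the rectangle is axis-aligned; the map (x,y)→(u,v) scales areas by 2.
u-values: -2, 8, -3, -8; range = 8 − (-8) = 16.
v-values: -4, 8, 1, 10; range = 10 − (-4) = 14.
Area = (16 × 14) / 2 = 112.

112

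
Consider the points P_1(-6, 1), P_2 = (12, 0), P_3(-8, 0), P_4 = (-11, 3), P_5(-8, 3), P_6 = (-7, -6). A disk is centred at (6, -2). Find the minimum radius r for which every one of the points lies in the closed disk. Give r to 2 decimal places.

17.72

The required radius is the distance from (6, -2) to the farthest point.
Squared distances: 153, 40, 200, 314, 221, 185.
Maximum is 314, attained at P_4.
r = √314 ≈ 17.72.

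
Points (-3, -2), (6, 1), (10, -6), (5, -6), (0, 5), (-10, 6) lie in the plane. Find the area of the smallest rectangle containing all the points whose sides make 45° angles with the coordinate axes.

192

In coordinates u = x + y, v = x − y the rectangle is axis-aligned; the map (x,y)→(u,v) scales areas by 2.
u-values: -5, 7, 4, -1, 5, -4; range = 7 − (-5) = 12.
v-values: -1, 5, 16, 11, -5, -16; range = 16 − (-16) = 32.
Area = (12 × 32) / 2 = 192.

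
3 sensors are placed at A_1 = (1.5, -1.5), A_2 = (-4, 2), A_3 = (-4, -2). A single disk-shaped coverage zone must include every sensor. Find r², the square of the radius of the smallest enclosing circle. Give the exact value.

Side lengths²: A_1A_2² = 42.5, A_1A_3² = 30.5, A_2A_3² = 16.
Since A_1A_2² = 42.5 < 30.5 + 16 = 46.5, the triangle is acute, so the smallest enclosing circle is the circumcircle.
Circumcentre = (-31/22, 0), r² = 5185/484.

5185/484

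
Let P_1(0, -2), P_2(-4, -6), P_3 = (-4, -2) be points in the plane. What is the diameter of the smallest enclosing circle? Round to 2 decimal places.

Side lengths²: P_1P_2² = 32, P_1P_3² = 16, P_2P_3² = 16.
Since P_1P_2² = 32 ≥ 16 + 16 = 32, the angle opposite P_1P_2 is not acute, so the smallest enclosing circle has P_1P_2 as diameter.
Centre = midpoint of P_1P_2 = (-2, -4), r² = 32/4 = 8.
Diameter = 2r = 2√8 ≈ 5.66.

5.66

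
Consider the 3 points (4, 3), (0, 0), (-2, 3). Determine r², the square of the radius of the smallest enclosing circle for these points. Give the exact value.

Call the three points A, B, C in the order given.
Side lengths²: AB² = 25, AC² = 36, BC² = 13.
Since AC² = 36 < 25 + 13 = 38, the triangle is acute, so the smallest enclosing circle is the circumcircle.
Circumcentre = (1, 17/6), r² = 325/36.

325/36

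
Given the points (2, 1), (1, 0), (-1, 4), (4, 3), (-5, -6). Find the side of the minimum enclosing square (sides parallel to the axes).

10

The bounding box has width 9 and height 10.
An axis-aligned square enclosing the set must have side ≥ max(width, height).
So the minimum side is max(9, 10) = 10.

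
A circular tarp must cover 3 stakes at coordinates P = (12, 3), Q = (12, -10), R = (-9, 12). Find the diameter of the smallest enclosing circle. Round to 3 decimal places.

Side lengths²: PQ² = 169, PR² = 522, QR² = 925.
Since QR² = 925 ≥ 522 + 169 = 691, the angle opposite QR is not acute, so the smallest enclosing circle has QR as diameter.
Centre = midpoint of QR = (1.5, 1), r² = 925/4 = 231.25.
Diameter = 2r = 2√(231.25) ≈ 30.414.

30.414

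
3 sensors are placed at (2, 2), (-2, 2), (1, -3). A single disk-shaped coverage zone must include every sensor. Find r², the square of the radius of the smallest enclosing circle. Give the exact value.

8.84

Call the three points A, B, C in the order given.
Side lengths²: AB² = 16, AC² = 26, BC² = 34.
Since BC² = 34 < 26 + 16 = 42, the triangle is acute, so the smallest enclosing circle is the circumcircle.
Circumcentre = (0, -0.2), r² = 8.84.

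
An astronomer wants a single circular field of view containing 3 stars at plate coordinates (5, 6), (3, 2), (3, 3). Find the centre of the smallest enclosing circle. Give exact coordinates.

Call the three points A, B, C in the order given.
Side lengths²: AB² = 20, AC² = 13, BC² = 1.
Since AB² = 20 ≥ 13 + 1 = 14, the angle opposite AB is not acute, so the smallest enclosing circle has AB as diameter.
Centre = midpoint of AB = (4, 4), r² = 20/4 = 5.
Centre = (4, 4).

(4, 4)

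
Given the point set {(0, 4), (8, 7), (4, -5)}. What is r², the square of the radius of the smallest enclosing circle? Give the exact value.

35405/882

Call the three points A, B, C in the order given.
Side lengths²: AB² = 73, AC² = 97, BC² = 160.
Since BC² = 160 < 97 + 73 = 170, the triangle is acute, so the smallest enclosing circle is the circumcircle.
Circumcentre = (79/14, 47/42), r² = 35405/882.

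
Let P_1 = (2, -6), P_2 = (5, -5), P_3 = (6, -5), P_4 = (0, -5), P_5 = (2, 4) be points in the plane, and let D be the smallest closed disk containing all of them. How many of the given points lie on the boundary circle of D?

3

By Welzl's lemma the MEC is supported by two points (diametrically opposite) or three points (on a circumcircle).
The minimum enclosing circle is determined by three boundary points: P_1, P_3, P_5.
Their circumcentre is (2.875, -1) with r² = 25.765625.
The farthest remaining point P_4 is at distance² 24.265625 ≤ 25.765625.
The points at distance exactly r from the centre are P_1, P_3, P_5 — 3 points.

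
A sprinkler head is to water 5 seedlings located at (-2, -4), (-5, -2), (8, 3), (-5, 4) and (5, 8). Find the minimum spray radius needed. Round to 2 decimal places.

7.18

The minimum enclosing circle is determined by three boundary points: (-5, -2), (8, 3), (5, 8).
Their circumcentre is (0.875, 2.125) with r² = 51.53125.
The farthest remaining point (-2, -4) is at distance² 45.78125 ≤ 51.53125.
r = √(51.53125) ≈ 7.18.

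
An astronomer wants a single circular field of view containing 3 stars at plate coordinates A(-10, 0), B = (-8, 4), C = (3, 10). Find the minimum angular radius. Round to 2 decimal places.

Side lengths²: AB² = 20, AC² = 269, BC² = 157.
Since AC² = 269 ≥ 157 + 20 = 177, the angle opposite AC is not acute, so the smallest enclosing circle has AC as diameter.
Centre = midpoint of AC = (-3.5, 5), r² = 269/4 = 67.25.
r = √(67.25) ≈ 8.20.

8.20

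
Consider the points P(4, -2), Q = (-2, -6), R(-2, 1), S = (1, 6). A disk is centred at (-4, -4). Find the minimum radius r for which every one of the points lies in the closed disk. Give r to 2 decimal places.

The required radius is the distance from (-4, -4) to the farthest point.
Squared distances: 68, 8, 29, 125.
Maximum is 125, attained at S.
r = √125 ≈ 11.18.

11.18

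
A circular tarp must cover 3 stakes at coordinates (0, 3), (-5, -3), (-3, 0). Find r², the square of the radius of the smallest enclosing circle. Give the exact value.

Call the three points A, B, C in the order given.
Side lengths²: AB² = 61, AC² = 18, BC² = 13.
Since AB² = 61 ≥ 18 + 13 = 31, the angle opposite AB is not acute, so the smallest enclosing circle has AB as diameter.
Centre = midpoint of AB = (-2.5, 0), r² = 61/4 = 15.25.

15.25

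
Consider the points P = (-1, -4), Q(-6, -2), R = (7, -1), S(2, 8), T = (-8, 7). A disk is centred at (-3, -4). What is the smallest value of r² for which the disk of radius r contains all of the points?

169

The required radius is the distance from (-3, -4) to the farthest point.
Squared distances: 4, 13, 109, 169, 146.
Maximum is 169, attained at S.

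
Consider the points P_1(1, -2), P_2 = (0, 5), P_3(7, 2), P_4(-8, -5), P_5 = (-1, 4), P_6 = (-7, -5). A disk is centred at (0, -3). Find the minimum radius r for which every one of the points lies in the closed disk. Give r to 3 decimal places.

8.602

The required radius is the distance from (0, -3) to the farthest point.
Squared distances: 2, 64, 74, 68, 50, 53.
Maximum is 74, attained at P_3.
r = √74 ≈ 8.602.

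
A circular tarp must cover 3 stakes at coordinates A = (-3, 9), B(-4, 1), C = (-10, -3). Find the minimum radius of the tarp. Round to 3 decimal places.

6.946

Side lengths²: AB² = 65, AC² = 193, BC² = 52.
Since AC² = 193 ≥ 65 + 52 = 117, the angle opposite AC is not acute, so the smallest enclosing circle has AC as diameter.
Centre = midpoint of AC = (-6.5, 3), r² = 193/4 = 48.25.
r = √(48.25) ≈ 6.946.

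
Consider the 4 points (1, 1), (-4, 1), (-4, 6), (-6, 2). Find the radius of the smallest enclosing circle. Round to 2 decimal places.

3.73

The minimum enclosing circle of a finite set is fixed by two of the points (as a diameter) or three (as a circumcircle).
The minimum enclosing circle is determined by three boundary points: (1, 1), (-4, 6), (-6, 2).
Their circumcentre is (-7/3, 8/3) with r² = 125/9.
The farthest remaining point (-4, 1) is at distance² 50/9 ≤ 125/9.
r = √(125/9) ≈ 3.73.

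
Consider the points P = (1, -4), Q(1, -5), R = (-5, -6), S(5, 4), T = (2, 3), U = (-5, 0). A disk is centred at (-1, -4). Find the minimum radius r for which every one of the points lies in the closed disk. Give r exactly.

10

The required radius is the distance from (-1, -4) to the farthest point.
Squared distances: 4, 5, 20, 100, 58, 32.
Maximum is 100, attained at S.
r = √100 = 10.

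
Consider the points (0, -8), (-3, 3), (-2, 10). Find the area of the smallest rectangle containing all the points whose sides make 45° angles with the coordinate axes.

In coordinates u = x + y, v = x − y the rectangle is axis-aligned; the map (x,y)→(u,v) scales areas by 2.
u-values: -8, 0, 8; range = 8 − (-8) = 16.
v-values: 8, -6, -12; range = 8 − (-12) = 20.
Area = (16 × 20) / 2 = 160.

160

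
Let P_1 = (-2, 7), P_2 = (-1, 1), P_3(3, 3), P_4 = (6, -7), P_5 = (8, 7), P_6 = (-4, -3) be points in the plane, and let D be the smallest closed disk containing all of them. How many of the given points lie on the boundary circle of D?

3

The minimum enclosing circle is determined by three boundary points: P_1, P_4, P_5.
Their circumcentre is (3, 4/7) with r² = 3250/49.
The farthest remaining point P_6 is at distance² 3026/49 ≤ 3250/49.
The points at distance exactly r from the centre are P_1, P_4, P_5 — 3 points.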